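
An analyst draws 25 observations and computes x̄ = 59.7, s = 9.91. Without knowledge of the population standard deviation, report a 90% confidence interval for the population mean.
(56.31, 63.09)

t-interval (σ unknown):
df = n - 1 = 24
t* = 1.711 for 90% confidence

Margin of error = t* · s/√n = 1.711 · 9.91/√25 = 3.39

CI: (56.31, 63.09)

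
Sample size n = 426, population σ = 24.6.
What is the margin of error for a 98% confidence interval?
Margin of error = 2.77

Margin of error = z* · σ/√n
= 2.326 · 24.6/√426
= 2.326 · 24.6/20.6398
= 2.77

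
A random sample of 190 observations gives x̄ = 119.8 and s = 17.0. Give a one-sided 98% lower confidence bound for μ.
μ ≥ 117.25

Lower bound (one-sided):
t* = 2.068 (one-sided for 98%)
Lower bound = x̄ - t* · s/√n = 119.8 - 2.068 · 17.0/√190 = 117.25

We are 98% confident that μ ≥ 117.25.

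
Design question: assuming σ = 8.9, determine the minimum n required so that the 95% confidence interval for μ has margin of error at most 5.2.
n ≥ 12

For margin E ≤ 5.2:
n ≥ (z* · σ / E)²
n ≥ (1.960 · 8.9 / 5.2)²
n ≥ 11.25

Minimum n = 12 (rounding up)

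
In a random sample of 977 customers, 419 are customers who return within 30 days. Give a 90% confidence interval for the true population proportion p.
(0.403, 0.455)

Proportion CI:
p̂ = 419/977 = 0.42886
SE = √(p̂(1-p̂)/n) = √(0.42886 · 0.57114 / 977) = 0.01583

z* = 1.645
Margin = z* · SE = 1.645 · 0.01583 = 0.0260

CI: 0.42886 ± 0.0260 = (0.403, 0.455)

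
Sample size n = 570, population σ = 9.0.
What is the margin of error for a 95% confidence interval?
Margin of error = 0.74

Margin of error = z* · σ/√n
= 1.960 · 9.0/√570
= 1.960 · 9.0/23.8747
= 0.74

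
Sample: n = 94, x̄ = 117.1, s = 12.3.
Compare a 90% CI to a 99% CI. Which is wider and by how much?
99% CI is wider by 2.46

df = 93
90% CI: t* = 1.661, (114.99, 119.21), width = 2 · t* · s/√n = 4.21
99% CI: t* = 2.630, (113.76, 120.44), width = 2 · t* · s/√n = 6.67

The 99% CI is wider by 6.67 - 4.21 = 2.46.
Higher confidence requires a wider interval.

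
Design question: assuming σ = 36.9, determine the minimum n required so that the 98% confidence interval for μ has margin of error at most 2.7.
n ≥ 1011

For margin E ≤ 2.7:
n ≥ (z* · σ / E)²
n ≥ (2.326 · 36.9 / 2.7)²
n ≥ 1010.52

Minimum n = 1011 (rounding up)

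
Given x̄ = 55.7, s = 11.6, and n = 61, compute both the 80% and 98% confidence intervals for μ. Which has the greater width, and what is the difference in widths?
98% CI is wider by 3.25

df = 60
80% CI: t* = 1.296, (53.78, 57.62), width = 2 · t* · s/√n = 3.85
98% CI: t* = 2.390, (52.15, 59.25), width = 2 · t* · s/√n = 7.10

The 98% CI is wider by 7.10 - 3.85 = 3.25.
Higher confidence requires a wider interval.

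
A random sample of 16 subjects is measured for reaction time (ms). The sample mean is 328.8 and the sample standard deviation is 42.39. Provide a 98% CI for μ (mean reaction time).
(301.23, 356.37)

t-interval (σ unknown):
df = n - 1 = 15
t* = 2.602 for 98% confidence

Margin of error = t* · s/√n = 2.602 · 42.39/√16 = 27.57

CI: (301.23, 356.37)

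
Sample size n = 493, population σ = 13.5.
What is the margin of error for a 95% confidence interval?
Margin of error = 1.19

Margin of error = z* · σ/√n
= 1.960 · 13.5/√493
= 1.960 · 13.5/22.2036
= 1.19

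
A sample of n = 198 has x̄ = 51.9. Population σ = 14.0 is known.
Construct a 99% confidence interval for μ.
(49.34, 54.46)

z-interval (σ known):
z* = 2.576 for 99% confidence

Margin of error = z* · σ/√n = 2.576 · 14.0/√198 = 2.56

CI: (51.9 - 2.56, 51.9 + 2.56) = (49.34, 54.46)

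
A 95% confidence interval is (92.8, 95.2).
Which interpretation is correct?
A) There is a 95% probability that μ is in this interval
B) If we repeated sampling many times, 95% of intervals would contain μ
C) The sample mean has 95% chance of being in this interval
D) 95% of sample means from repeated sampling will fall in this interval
B

A) Wrong — μ is fixed; the randomness lives in the interval, not in μ.
B) Correct — this is the frequentist long-run coverage interpretation.
C) Wrong — x̄ is observed and sits in the interval by construction.
D) Wrong — coverage applies to intervals containing μ, not to future x̄ values.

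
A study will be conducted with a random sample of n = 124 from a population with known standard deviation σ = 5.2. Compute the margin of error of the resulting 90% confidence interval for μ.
Margin of error = 0.77

Margin of error = z* · σ/√n
= 1.645 · 5.2/√124
= 1.645 · 5.2/11.1355
= 0.77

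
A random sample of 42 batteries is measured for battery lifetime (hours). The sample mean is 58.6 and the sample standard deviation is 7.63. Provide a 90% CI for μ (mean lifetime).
(56.62, 60.58)

t-interval (σ unknown):
df = n - 1 = 41
t* = 1.683 for 90% confidence

Margin of error = t* · s/√n = 1.683 · 7.63/√42 = 1.98

CI: (56.62, 60.58)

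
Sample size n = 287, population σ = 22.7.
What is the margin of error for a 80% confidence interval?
Margin of error = 1.72

Margin of error = z* · σ/√n
= 1.282 · 22.7/√287
= 1.282 · 22.7/16.9411
= 1.72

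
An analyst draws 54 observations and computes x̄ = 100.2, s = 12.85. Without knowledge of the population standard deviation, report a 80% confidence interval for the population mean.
(97.93, 102.47)

t-interval (σ unknown):
df = n - 1 = 53
t* = 1.298 for 80% confidence

Margin of error = t* · s/√n = 1.298 · 12.85/√54 = 2.27

CI: (97.93, 102.47)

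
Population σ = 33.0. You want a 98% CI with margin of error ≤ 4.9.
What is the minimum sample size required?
n ≥ 246

For margin E ≤ 4.9:
n ≥ (z* · σ / E)²
n ≥ (2.326 · 33.0 / 4.9)²
n ≥ 245.39

Minimum n = 246 (rounding up)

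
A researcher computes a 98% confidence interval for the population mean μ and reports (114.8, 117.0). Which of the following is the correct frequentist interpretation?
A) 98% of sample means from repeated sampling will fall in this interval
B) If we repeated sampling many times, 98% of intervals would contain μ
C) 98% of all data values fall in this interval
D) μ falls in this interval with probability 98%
B

A) Wrong — coverage applies to intervals containing μ, not to future x̄ values.
B) Correct — this is the frequentist long-run coverage interpretation.
C) Wrong — a CI is about the parameter μ, not individual data values.
D) Wrong — μ is fixed; the randomness lives in the interval, not in μ.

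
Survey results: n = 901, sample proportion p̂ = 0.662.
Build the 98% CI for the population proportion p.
(0.625, 0.699)

Proportion CI:
SE = √(p̂(1-p̂)/n) = √(0.662 · 0.338 / 901) = 0.01576

z* = 2.326
Margin = z* · SE = 2.326 · 0.01576 = 0.0367

CI: 0.662 ± 0.0367 = (0.625, 0.699)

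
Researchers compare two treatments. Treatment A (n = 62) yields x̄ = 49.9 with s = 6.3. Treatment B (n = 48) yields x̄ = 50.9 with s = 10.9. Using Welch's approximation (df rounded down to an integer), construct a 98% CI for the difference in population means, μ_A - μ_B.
(-5.20, 3.20)

Difference: x̄₁ - x̄₂ = -1.00
SE = √(s₁²/n₁ + s₂²/n₂) = √(6.3²/62 + 10.9²/48) = 1.7650
df = 70.81 → 70 (Welch–Satterthwaite, rounded down)
t* = 2.381

CI: -1.00 ± 2.381 · 1.7650 = -1.00 ± 4.20 = (-5.20, 3.20)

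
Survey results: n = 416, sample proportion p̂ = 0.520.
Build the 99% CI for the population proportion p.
(0.457, 0.583)

Proportion CI:
SE = √(p̂(1-p̂)/n) = √(0.520 · 0.480 / 416) = 0.02449

z* = 2.576
Margin = z* · SE = 2.576 · 0.02449 = 0.0631

CI: 0.520 ± 0.0631 = (0.457, 0.583)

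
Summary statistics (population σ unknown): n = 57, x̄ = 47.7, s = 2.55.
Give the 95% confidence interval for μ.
(47.02, 48.38)

t-interval (σ unknown):
df = n - 1 = 56
t* = 2.003 for 95% confidence

Margin of error = t* · s/√n = 2.003 · 2.55/√57 = 0.68

CI: (47.02, 48.38)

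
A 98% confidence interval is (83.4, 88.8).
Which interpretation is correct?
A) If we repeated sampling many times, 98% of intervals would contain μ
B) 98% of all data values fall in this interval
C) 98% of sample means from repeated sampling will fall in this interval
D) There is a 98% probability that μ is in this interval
A

A) Correct — this is the frequentist long-run coverage interpretation.
B) Wrong — a CI is about the parameter μ, not individual data values.
C) Wrong — coverage applies to intervals containing μ, not to future x̄ values.
D) Wrong — μ is fixed; the randomness lives in the interval, not in μ.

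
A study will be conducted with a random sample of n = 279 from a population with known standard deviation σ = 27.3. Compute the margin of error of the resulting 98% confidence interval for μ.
Margin of error = 3.80

Margin of error = z* · σ/√n
= 2.326 · 27.3/√279
= 2.326 · 27.3/16.7033
= 3.80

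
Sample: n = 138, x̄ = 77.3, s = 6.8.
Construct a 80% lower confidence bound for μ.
μ ≥ 76.81

Lower bound (one-sided):
t* = 0.844 (one-sided for 80%)
Lower bound = x̄ - t* · s/√n = 77.3 - 0.844 · 6.8/√138 = 76.81

We are 80% confident that μ ≥ 76.81.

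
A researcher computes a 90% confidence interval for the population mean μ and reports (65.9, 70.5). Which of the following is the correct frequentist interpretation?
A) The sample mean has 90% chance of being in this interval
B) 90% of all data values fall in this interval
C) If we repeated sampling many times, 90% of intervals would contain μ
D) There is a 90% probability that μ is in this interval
C

A) Wrong — x̄ is observed and sits in the interval by construction.
B) Wrong — a CI is about the parameter μ, not individual data values.
C) Correct — this is the frequentist long-run coverage interpretation.
D) Wrong — μ is fixed; the randomness lives in the interval, not in μ.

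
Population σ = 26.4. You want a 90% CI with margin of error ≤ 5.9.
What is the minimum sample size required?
n ≥ 55

For margin E ≤ 5.9:
n ≥ (z* · σ / E)²
n ≥ (1.645 · 26.4 / 5.9)²
n ≥ 54.18

Minimum n = 55 (rounding up)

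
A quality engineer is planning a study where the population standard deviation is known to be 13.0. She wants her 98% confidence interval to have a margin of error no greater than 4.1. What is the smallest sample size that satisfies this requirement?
n ≥ 55

For margin E ≤ 4.1:
n ≥ (z* · σ / E)²
n ≥ (2.326 · 13.0 / 4.1)²
n ≥ 54.39

Minimum n = 55 (rounding up)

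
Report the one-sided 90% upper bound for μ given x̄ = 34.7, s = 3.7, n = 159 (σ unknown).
μ ≤ 35.08

Upper bound (one-sided):
t* = 1.287 (one-sided for 90%)
Upper bound = x̄ + t* · s/√n = 34.7 + 1.287 · 3.7/√159 = 35.08

We are 90% confident that μ ≤ 35.08.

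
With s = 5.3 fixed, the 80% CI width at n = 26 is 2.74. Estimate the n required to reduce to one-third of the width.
n ≈ 234

CI width ∝ 1/√n
To reduce width by factor 3, need √n to grow by 3 → need 3² = 9 times as many samples.

Current: n = 26, width = 2.74
New: n = 234, width ≈ 0.89

Width reduced by factor of 2.74/0.89 = 3.08.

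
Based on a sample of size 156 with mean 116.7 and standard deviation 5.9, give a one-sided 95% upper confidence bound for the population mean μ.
μ ≤ 117.48

Upper bound (one-sided):
t* = 1.655 (one-sided for 95%)
Upper bound = x̄ + t* · s/√n = 116.7 + 1.655 · 5.9/√156 = 117.48

We are 95% confident that μ ≤ 117.48.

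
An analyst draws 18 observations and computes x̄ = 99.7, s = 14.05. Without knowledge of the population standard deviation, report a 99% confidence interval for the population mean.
(90.10, 109.30)

t-interval (σ unknown):
df = n - 1 = 17
t* = 2.898 for 99% confidence

Margin of error = t* · s/√n = 2.898 · 14.05/√18 = 9.60

CI: (90.10, 109.30)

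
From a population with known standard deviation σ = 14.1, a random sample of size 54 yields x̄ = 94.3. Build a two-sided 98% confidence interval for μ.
(89.84, 98.76)

z-interval (σ known):
z* = 2.326 for 98% confidence

Margin of error = z* · σ/√n = 2.326 · 14.1/√54 = 4.46

CI: (94.3 - 4.46, 94.3 + 4.46) = (89.84, 98.76)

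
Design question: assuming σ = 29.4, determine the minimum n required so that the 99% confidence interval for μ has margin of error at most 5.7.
n ≥ 177

For margin E ≤ 5.7:
n ≥ (z* · σ / E)²
n ≥ (2.576 · 29.4 / 5.7)²
n ≥ 176.54

Minimum n = 177 (rounding up)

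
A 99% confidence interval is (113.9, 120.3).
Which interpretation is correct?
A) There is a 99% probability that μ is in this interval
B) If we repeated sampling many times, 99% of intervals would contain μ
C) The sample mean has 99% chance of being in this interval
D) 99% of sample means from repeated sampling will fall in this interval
B

A) Wrong — μ is fixed; the randomness lives in the interval, not in μ.
B) Correct — this is the frequentist long-run coverage interpretation.
C) Wrong — x̄ is observed and sits in the interval by construction.
D) Wrong — coverage applies to intervals containing μ, not to future x̄ values.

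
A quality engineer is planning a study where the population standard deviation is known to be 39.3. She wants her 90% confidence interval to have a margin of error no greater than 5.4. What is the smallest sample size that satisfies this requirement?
n ≥ 144

For margin E ≤ 5.4:
n ≥ (z* · σ / E)²
n ≥ (1.645 · 39.3 / 5.4)²
n ≥ 143.33

Minimum n = 144 (rounding up)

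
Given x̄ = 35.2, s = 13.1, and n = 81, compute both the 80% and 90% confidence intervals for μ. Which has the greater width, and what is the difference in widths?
90% CI is wider by 1.08

df = 80
80% CI: t* = 1.292, (33.32, 37.08), width = 2 · t* · s/√n = 3.76
90% CI: t* = 1.664, (32.78, 37.62), width = 2 · t* · s/√n = 4.84

The 90% CI is wider by 4.84 - 3.76 = 1.08.
Higher confidence requires a wider interval.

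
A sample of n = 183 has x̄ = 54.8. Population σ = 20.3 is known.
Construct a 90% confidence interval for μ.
(52.33, 57.27)

z-interval (σ known):
z* = 1.645 for 90% confidence

Margin of error = z* · σ/√n = 1.645 · 20.3/√183 = 2.47

CI: (54.8 - 2.47, 54.8 + 2.47) = (52.33, 57.27)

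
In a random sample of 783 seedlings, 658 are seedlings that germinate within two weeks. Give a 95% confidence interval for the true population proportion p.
(0.815, 0.866)

Proportion CI:
p̂ = 658/783 = 0.84036
SE = √(p̂(1-p̂)/n) = √(0.84036 · 0.15964 / 783) = 0.01309

z* = 1.960
Margin = z* · SE = 1.960 · 0.01309 = 0.0257

CI: 0.84036 ± 0.0257 = (0.815, 0.866)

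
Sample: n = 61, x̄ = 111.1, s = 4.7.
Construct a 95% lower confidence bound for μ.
μ ≥ 110.09

Lower bound (one-sided):
t* = 1.671 (one-sided for 95%)
Lower bound = x̄ - t* · s/√n = 111.1 - 1.671 · 4.7/√61 = 110.09

We are 95% confident that μ ≥ 110.09.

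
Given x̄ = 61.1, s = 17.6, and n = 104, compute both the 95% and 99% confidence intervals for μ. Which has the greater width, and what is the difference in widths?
99% CI is wider by 2.22

df = 103
95% CI: t* = 1.983, (57.68, 64.52), width = 2 · t* · s/√n = 6.84
99% CI: t* = 2.624, (56.57, 65.63), width = 2 · t* · s/√n = 9.06

The 99% CI is wider by 9.06 - 6.84 = 2.22.
Higher confidence requires a wider interval.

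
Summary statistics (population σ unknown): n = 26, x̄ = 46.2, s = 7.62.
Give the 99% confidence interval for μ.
(42.04, 50.36)

t-interval (σ unknown):
df = n - 1 = 25
t* = 2.787 for 99% confidence

Margin of error = t* · s/√n = 2.787 · 7.62/√26 = 4.16

CI: (42.04, 50.36)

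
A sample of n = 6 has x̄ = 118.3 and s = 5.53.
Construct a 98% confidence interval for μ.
(110.70, 125.90)

t-interval (σ unknown):
df = n - 1 = 5
t* = 3.365 for 98% confidence

Margin of error = t* · s/√n = 3.365 · 5.53/√6 = 7.60

CI: (110.70, 125.90)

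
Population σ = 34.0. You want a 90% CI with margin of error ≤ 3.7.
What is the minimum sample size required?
n ≥ 229

For margin E ≤ 3.7:
n ≥ (z* · σ / E)²
n ≥ (1.645 · 34.0 / 3.7)²
n ≥ 228.50

Minimum n = 229 (rounding up)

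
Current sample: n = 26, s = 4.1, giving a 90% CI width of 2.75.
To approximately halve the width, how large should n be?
n ≈ 104

CI width ∝ 1/√n
To reduce width by factor 2, need √n to grow by 2 → need 2² = 4 times as many samples.

Current: n = 26, width = 2.75
New: n = 104, width ≈ 1.33

Width reduced by factor of 2.75/1.33 = 2.07.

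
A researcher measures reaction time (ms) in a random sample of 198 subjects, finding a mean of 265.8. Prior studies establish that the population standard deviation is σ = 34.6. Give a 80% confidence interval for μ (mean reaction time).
(262.65, 268.95)

z-interval (σ known):
z* = 1.282 for 80% confidence

Margin of error = z* · σ/√n = 1.282 · 34.6/√198 = 3.15

CI: (265.8 - 3.15, 265.8 + 3.15) = (262.65, 268.95)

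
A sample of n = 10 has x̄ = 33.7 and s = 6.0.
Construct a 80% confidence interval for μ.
(31.08, 36.32)

t-interval (σ unknown):
df = n - 1 = 9
t* = 1.383 for 80% confidence

Margin of error = t* · s/√n = 1.383 · 6.0/√10 = 2.62

CI: (31.08, 36.32)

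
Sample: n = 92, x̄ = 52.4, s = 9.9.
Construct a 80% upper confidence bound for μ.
μ ≤ 53.27

Upper bound (one-sided):
t* = 0.846 (one-sided for 80%)
Upper bound = x̄ + t* · s/√n = 52.4 + 0.846 · 9.9/√92 = 53.27

We are 80% confident that μ ≤ 53.27.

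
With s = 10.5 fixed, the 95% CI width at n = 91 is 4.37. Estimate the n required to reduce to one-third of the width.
n ≈ 819

CI width ∝ 1/√n
To reduce width by factor 3, need √n to grow by 3 → need 3² = 9 times as many samples.

Current: n = 91, width = 4.37
New: n = 819, width ≈ 1.44

Width reduced by factor of 4.37/1.44 = 3.03.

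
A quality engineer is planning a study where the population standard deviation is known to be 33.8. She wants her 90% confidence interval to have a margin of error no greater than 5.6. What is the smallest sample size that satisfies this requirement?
n ≥ 99

For margin E ≤ 5.6:
n ≥ (z* · σ / E)²
n ≥ (1.645 · 33.8 / 5.6)²
n ≥ 98.58

Minimum n = 99 (rounding up)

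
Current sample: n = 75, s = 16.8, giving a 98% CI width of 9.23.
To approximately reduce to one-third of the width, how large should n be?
n ≈ 675

CI width ∝ 1/√n
To reduce width by factor 3, need √n to grow by 3 → need 3² = 9 times as many samples.

Current: n = 75, width = 9.23
New: n = 675, width ≈ 3.02

Width reduced by factor of 9.23/3.02 = 3.06.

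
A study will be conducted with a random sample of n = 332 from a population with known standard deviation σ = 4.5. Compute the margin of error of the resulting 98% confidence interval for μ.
Margin of error = 0.57

Margin of error = z* · σ/√n
= 2.326 · 4.5/√332
= 2.326 · 4.5/18.2209
= 0.57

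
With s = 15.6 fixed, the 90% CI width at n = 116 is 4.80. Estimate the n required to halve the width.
n ≈ 464

CI width ∝ 1/√n
To reduce width by factor 2, need √n to grow by 2 → need 2² = 4 times as many samples.

Current: n = 116, width = 4.80
New: n = 464, width ≈ 2.39

Width reduced by factor of 4.80/2.39 = 2.01.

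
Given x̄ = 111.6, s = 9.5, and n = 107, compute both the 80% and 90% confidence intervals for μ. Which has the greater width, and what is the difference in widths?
90% CI is wider by 0.68

df = 106
80% CI: t* = 1.290, (110.42, 112.78), width = 2 · t* · s/√n = 2.37
90% CI: t* = 1.659, (110.08, 113.12), width = 2 · t* · s/√n = 3.05

The 90% CI is wider by 3.05 - 2.37 = 0.68.
Higher confidence requires a wider interval.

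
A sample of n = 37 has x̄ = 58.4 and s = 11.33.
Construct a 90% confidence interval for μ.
(55.26, 61.54)

t-interval (σ unknown):
df = n - 1 = 36
t* = 1.688 for 90% confidence

Margin of error = t* · s/√n = 1.688 · 11.33/√37 = 3.14

CI: (55.26, 61.54)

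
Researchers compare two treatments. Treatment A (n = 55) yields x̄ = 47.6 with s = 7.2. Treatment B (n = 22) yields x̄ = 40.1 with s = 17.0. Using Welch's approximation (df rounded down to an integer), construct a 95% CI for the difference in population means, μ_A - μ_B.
(-0.24, 15.24)

Difference: x̄₁ - x̄₂ = 7.50
SE = √(s₁²/n₁ + s₂²/n₂) = √(7.2²/55 + 17.0²/22) = 3.7522
df = 24.07 → 24 (Welch–Satterthwaite, rounded down)
t* = 2.064

CI: 7.50 ± 2.064 · 3.7522 = 7.50 ± 7.74 = (-0.24, 15.24)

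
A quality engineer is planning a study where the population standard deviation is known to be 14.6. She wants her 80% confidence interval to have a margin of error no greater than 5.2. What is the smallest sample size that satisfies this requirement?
n ≥ 13

For margin E ≤ 5.2:
n ≥ (z* · σ / E)²
n ≥ (1.282 · 14.6 / 5.2)²
n ≥ 12.96

Minimum n = 13 (rounding up)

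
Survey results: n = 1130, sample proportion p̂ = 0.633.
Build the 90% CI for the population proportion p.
(0.609, 0.657)

Proportion CI:
SE = √(p̂(1-p̂)/n) = √(0.633 · 0.367 / 1130) = 0.01434

z* = 1.645
Margin = z* · SE = 1.645 · 0.01434 = 0.0236

CI: 0.633 ± 0.0236 = (0.609, 0.657)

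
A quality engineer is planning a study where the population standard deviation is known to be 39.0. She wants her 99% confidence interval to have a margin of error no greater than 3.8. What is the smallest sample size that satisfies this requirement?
n ≥ 699

For margin E ≤ 3.8:
n ≥ (z* · σ / E)²
n ≥ (2.576 · 39.0 / 3.8)²
n ≥ 698.96

Minimum n = 699 (rounding up)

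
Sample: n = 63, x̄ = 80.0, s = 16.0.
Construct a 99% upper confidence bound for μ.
μ ≤ 84.81

Upper bound (one-sided):
t* = 2.388 (one-sided for 99%)
Upper bound = x̄ + t* · s/√n = 80.0 + 2.388 · 16.0/√63 = 84.81

We are 99% confident that μ ≤ 84.81.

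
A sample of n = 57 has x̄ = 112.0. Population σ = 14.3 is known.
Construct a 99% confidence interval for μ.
(107.12, 116.88)

z-interval (σ known):
z* = 2.576 for 99% confidence

Margin of error = z* · σ/√n = 2.576 · 14.3/√57 = 4.88

CI: (112.0 - 4.88, 112.0 + 4.88) = (107.12, 116.88)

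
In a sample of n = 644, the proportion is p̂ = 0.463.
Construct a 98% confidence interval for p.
(0.417, 0.509)

Proportion CI:
SE = √(p̂(1-p̂)/n) = √(0.463 · 0.537 / 644) = 0.01965

z* = 2.326
Margin = z* · SE = 2.326 · 0.01965 = 0.0457

CI: 0.463 ± 0.0457 = (0.417, 0.509)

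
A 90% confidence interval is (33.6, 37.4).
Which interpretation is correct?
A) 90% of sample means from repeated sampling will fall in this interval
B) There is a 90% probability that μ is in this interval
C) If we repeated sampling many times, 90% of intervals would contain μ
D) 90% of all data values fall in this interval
C

A) Wrong — coverage applies to intervals containing μ, not to future x̄ values.
B) Wrong — μ is fixed; the randomness lives in the interval, not in μ.
C) Correct — this is the frequentist long-run coverage interpretation.
D) Wrong — a CI is about the parameter μ, not individual data values.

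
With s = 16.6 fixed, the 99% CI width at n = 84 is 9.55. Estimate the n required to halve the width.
n ≈ 336

CI width ∝ 1/√n
To reduce width by factor 2, need √n to grow by 2 → need 2² = 4 times as many samples.

Current: n = 84, width = 9.55
New: n = 336, width ≈ 4.69

Width reduced by factor of 9.55/4.69 = 2.04.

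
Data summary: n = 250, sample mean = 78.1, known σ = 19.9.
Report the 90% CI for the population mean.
(76.03, 80.17)

z-interval (σ known):
z* = 1.645 for 90% confidence

Margin of error = z* · σ/√n = 1.645 · 19.9/√250 = 2.07

CI: (78.1 - 2.07, 78.1 + 2.07) = (76.03, 80.17)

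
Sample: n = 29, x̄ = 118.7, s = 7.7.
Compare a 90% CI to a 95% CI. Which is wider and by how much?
95% CI is wider by 1.00

df = 28
90% CI: t* = 1.701, (116.27, 121.13), width = 2 · t* · s/√n = 4.86
95% CI: t* = 2.048, (115.77, 121.63), width = 2 · t* · s/√n = 5.86

The 95% CI is wider by 5.86 - 4.86 = 1.00.
Higher confidence requires a wider interval.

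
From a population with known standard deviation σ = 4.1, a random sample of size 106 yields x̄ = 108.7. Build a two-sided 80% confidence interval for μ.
(108.19, 109.21)

z-interval (σ known):
z* = 1.282 for 80% confidence

Margin of error = z* · σ/√n = 1.282 · 4.1/√106 = 0.51

CI: (108.7 - 0.51, 108.7 + 0.51) = (108.19, 109.21)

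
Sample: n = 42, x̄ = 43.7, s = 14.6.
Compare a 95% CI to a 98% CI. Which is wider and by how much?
98% CI is wider by 1.81

df = 41
95% CI: t* = 2.020, (39.15, 48.25), width = 2 · t* · s/√n = 9.10
98% CI: t* = 2.421, (38.25, 49.15), width = 2 · t* · s/√n = 10.91

The 98% CI is wider by 10.91 - 9.10 = 1.81.
Higher confidence requires a wider interval.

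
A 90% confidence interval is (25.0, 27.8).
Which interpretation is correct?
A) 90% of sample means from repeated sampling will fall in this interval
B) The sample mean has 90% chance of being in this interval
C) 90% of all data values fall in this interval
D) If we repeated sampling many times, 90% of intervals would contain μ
D

A) Wrong — coverage applies to intervals containing μ, not to future x̄ values.
B) Wrong — x̄ is observed and sits in the interval by construction.
C) Wrong — a CI is about the parameter μ, not individual data values.
D) Correct — this is the frequentist long-run coverage interpretation.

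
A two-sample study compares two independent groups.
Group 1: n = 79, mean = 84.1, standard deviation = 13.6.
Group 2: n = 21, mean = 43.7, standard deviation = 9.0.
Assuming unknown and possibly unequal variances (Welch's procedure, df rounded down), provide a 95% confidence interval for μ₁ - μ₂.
(35.39, 45.41)

Difference: x̄₁ - x̄₂ = 40.40
SE = √(s₁²/n₁ + s₂²/n₂) = √(13.6²/79 + 9.0²/21) = 2.4897
df = 47.19 → 47 (Welch–Satterthwaite, rounded down)
t* = 2.012

CI: 40.40 ± 2.012 · 2.4897 = 40.40 ± 5.01 = (35.39, 45.41)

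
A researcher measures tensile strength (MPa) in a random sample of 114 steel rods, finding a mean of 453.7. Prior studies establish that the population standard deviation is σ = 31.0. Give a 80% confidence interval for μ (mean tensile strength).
(449.98, 457.42)

z-interval (σ known):
z* = 1.282 for 80% confidence

Margin of error = z* · σ/√n = 1.282 · 31.0/√114 = 3.72

CI: (453.7 - 3.72, 453.7 + 3.72) = (449.98, 457.42)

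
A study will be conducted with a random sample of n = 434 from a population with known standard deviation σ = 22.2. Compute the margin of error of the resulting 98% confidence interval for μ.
Margin of error = 2.48

Margin of error = z* · σ/√n
= 2.326 · 22.2/√434
= 2.326 · 22.2/20.8327
= 2.48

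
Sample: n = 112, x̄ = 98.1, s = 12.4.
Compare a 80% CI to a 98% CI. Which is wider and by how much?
98% CI is wider by 2.51

df = 111
80% CI: t* = 1.289, (96.59, 99.61), width = 2 · t* · s/√n = 3.02
98% CI: t* = 2.360, (95.33, 100.87), width = 2 · t* · s/√n = 5.53

The 98% CI is wider by 5.53 - 3.02 = 2.51.
Higher confidence requires a wider interval.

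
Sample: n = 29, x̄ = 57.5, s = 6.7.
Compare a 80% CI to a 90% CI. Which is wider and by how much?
90% CI is wider by 0.96

df = 28
80% CI: t* = 1.313, (55.87, 59.13), width = 2 · t* · s/√n = 3.27
90% CI: t* = 1.701, (55.38, 59.62), width = 2 · t* · s/√n = 4.23

The 90% CI is wider by 4.23 - 3.27 = 0.96.
Higher confidence requires a wider interval.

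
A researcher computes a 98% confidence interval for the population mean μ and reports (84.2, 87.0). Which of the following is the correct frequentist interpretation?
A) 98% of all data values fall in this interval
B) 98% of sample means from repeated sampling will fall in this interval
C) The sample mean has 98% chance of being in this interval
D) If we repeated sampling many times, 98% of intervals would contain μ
D

A) Wrong — a CI is about the parameter μ, not individual data values.
B) Wrong — coverage applies to intervals containing μ, not to future x̄ values.
C) Wrong — x̄ is observed and sits in the interval by construction.
D) Correct — this is the frequentist long-run coverage interpretation.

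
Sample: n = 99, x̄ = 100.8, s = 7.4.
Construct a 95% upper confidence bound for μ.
μ ≤ 102.04

Upper bound (one-sided):
t* = 1.661 (one-sided for 95%)
Upper bound = x̄ + t* · s/√n = 100.8 + 1.661 · 7.4/√99 = 102.04

We are 95% confident that μ ≤ 102.04.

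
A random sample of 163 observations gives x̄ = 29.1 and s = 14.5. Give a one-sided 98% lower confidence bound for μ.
μ ≥ 26.75

Lower bound (one-sided):
t* = 2.070 (one-sided for 98%)
Lower bound = x̄ - t* · s/√n = 29.1 - 2.070 · 14.5/√163 = 26.75

We are 98% confident that μ ≥ 26.75.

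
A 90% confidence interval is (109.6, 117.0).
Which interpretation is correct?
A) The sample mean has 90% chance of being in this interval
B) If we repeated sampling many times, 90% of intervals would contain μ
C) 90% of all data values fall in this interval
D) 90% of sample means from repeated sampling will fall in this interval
B

A) Wrong — x̄ is observed and sits in the interval by construction.
B) Correct — this is the frequentist long-run coverage interpretation.
C) Wrong — a CI is about the parameter μ, not individual data values.
D) Wrong — coverage applies to intervals containing μ, not to future x̄ values.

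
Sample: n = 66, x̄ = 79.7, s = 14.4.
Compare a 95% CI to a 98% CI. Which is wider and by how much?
98% CI is wider by 1.37

df = 65
95% CI: t* = 1.997, (76.16, 83.24), width = 2 · t* · s/√n = 7.08
98% CI: t* = 2.385, (75.47, 83.93), width = 2 · t* · s/√n = 8.45

The 98% CI is wider by 8.45 - 7.08 = 1.37.
Higher confidence requires a wider interval.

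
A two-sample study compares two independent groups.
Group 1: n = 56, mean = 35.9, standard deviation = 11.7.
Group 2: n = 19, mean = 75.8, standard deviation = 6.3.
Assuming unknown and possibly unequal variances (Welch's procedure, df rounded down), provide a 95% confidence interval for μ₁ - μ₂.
(-44.16, -35.64)

Difference: x̄₁ - x̄₂ = -39.90
SE = √(s₁²/n₁ + s₂²/n₂) = √(11.7²/56 + 6.3²/19) = 2.1292
df = 58.54 → 58 (Welch–Satterthwaite, rounded down)
t* = 2.002

CI: -39.90 ± 2.002 · 2.1292 = -39.90 ± 4.26 = (-44.16, -35.64)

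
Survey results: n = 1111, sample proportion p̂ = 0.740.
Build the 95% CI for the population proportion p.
(0.714, 0.766)

Proportion CI:
SE = √(p̂(1-p̂)/n) = √(0.740 · 0.260 / 1111) = 0.01316

z* = 1.960
Margin = z* · SE = 1.960 · 0.01316 = 0.0258

CI: 0.740 ± 0.0258 = (0.714, 0.766)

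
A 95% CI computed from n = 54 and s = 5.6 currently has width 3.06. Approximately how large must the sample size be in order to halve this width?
n ≈ 216

CI width ∝ 1/√n
To reduce width by factor 2, need √n to grow by 2 → need 2² = 4 times as many samples.

Current: n = 54, width = 3.06
New: n = 216, width ≈ 1.50

Width reduced by factor of 3.06/1.50 = 2.04.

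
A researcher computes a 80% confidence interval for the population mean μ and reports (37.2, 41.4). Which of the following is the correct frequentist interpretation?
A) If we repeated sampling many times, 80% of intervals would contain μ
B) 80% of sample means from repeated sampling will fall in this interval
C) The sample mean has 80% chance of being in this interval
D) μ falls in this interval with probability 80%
A

A) Correct — this is the frequentist long-run coverage interpretation.
B) Wrong — coverage applies to intervals containing μ, not to future x̄ values.
C) Wrong — x̄ is observed and sits in the interval by construction.
D) Wrong — μ is fixed; the randomness lives in the interval, not in μ.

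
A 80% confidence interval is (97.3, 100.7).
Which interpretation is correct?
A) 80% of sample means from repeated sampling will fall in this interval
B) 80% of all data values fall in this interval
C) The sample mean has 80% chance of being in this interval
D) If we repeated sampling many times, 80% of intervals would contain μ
D

A) Wrong — coverage applies to intervals containing μ, not to future x̄ values.
B) Wrong — a CI is about the parameter μ, not individual data values.
C) Wrong — x̄ is observed and sits in the interval by construction.
D) Correct — this is the frequentist long-run coverage interpretation.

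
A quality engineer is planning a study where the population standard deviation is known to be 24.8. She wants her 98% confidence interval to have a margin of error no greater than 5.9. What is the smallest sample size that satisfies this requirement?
n ≥ 96

For margin E ≤ 5.9:
n ≥ (z* · σ / E)²
n ≥ (2.326 · 24.8 / 5.9)²
n ≥ 95.59

Minimum n = 96 (rounding up)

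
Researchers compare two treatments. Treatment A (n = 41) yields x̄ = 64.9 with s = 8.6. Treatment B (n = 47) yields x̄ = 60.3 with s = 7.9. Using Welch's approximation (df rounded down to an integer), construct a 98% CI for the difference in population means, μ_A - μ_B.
(0.40, 8.80)

Difference: x̄₁ - x̄₂ = 4.60
SE = √(s₁²/n₁ + s₂²/n₂) = √(8.6²/41 + 7.9²/47) = 1.7697
df = 81.95 → 81 (Welch–Satterthwaite, rounded down)
t* = 2.373

CI: 4.60 ± 2.373 · 1.7697 = 4.60 ± 4.20 = (0.40, 8.80)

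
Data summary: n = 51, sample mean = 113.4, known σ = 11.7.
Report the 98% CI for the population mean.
(109.59, 117.21)

z-interval (σ known):
z* = 2.326 for 98% confidence

Margin of error = z* · σ/√n = 2.326 · 11.7/√51 = 3.81

CI: (113.4 - 3.81, 113.4 + 3.81) = (109.59, 117.21)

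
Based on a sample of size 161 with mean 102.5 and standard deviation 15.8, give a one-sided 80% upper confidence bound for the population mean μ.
μ ≤ 103.55

Upper bound (one-sided):
t* = 0.844 (one-sided for 80%)
Upper bound = x̄ + t* · s/√n = 102.5 + 0.844 · 15.8/√161 = 103.55

We are 80% confident that μ ≤ 103.55.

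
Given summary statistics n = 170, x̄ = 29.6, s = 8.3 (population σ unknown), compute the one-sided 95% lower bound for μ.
μ ≥ 28.55

Lower bound (one-sided):
t* = 1.654 (one-sided for 95%)
Lower bound = x̄ - t* · s/√n = 29.6 - 1.654 · 8.3/√170 = 28.55

We are 95% confident that μ ≥ 28.55.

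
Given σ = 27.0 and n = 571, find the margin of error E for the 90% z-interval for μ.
Margin of error = 1.86

Margin of error = z* · σ/√n
= 1.645 · 27.0/√571
= 1.645 · 27.0/23.8956
= 1.86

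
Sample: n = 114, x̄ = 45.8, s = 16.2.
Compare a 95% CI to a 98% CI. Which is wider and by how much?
98% CI is wider by 1.15

df = 113
95% CI: t* = 1.981, (42.79, 48.81), width = 2 · t* · s/√n = 6.01
98% CI: t* = 2.360, (42.22, 49.38), width = 2 · t* · s/√n = 7.16

The 98% CI is wider by 7.16 - 6.01 = 1.15.
Higher confidence requires a wider interval.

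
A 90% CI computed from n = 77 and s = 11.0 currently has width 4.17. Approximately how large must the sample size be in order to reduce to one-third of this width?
n ≈ 693

CI width ∝ 1/√n
To reduce width by factor 3, need √n to grow by 3 → need 3² = 9 times as many samples.

Current: n = 77, width = 4.17
New: n = 693, width ≈ 1.38

Width reduced by factor of 4.17/1.38 = 3.02.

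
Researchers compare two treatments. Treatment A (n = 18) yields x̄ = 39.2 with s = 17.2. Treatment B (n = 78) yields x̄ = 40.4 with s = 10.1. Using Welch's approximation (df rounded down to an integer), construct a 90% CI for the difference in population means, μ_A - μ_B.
(-8.48, 6.08)

Difference: x̄₁ - x̄₂ = -1.20
SE = √(s₁²/n₁ + s₂²/n₂) = √(17.2²/18 + 10.1²/78) = 4.2123
df = 19.79 → 19 (Welch–Satterthwaite, rounded down)
t* = 1.729

CI: -1.20 ± 1.729 · 4.2123 = -1.20 ± 7.28 = (-8.48, 6.08)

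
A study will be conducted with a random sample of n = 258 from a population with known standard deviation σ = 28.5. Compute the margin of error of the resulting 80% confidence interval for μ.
Margin of error = 2.27

Margin of error = z* · σ/√n
= 1.282 · 28.5/√258
= 1.282 · 28.5/16.0624
= 2.27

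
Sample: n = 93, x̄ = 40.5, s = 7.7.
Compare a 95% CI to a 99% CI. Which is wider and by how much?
99% CI is wider by 1.03

df = 92
95% CI: t* = 1.986, (38.91, 42.09), width = 2 · t* · s/√n = 3.17
99% CI: t* = 2.630, (38.40, 42.60), width = 2 · t* · s/√n = 4.20

The 99% CI is wider by 4.20 - 3.17 = 1.03.
Higher confidence requires a wider interval.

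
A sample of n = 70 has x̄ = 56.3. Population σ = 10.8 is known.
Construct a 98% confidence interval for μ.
(53.30, 59.30)

z-interval (σ known):
z* = 2.326 for 98% confidence

Margin of error = z* · σ/√n = 2.326 · 10.8/√70 = 3.00

CI: (56.3 - 3.00, 56.3 + 3.00) = (53.30, 59.30)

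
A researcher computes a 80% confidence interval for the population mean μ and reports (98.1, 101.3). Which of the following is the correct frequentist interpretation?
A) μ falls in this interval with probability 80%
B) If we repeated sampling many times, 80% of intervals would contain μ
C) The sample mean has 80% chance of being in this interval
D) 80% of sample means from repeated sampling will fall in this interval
B

A) Wrong — μ is fixed; the randomness lives in the interval, not in μ.
B) Correct — this is the frequentist long-run coverage interpretation.
C) Wrong — x̄ is observed and sits in the interval by construction.
D) Wrong — coverage applies to intervals containing μ, not to future x̄ values.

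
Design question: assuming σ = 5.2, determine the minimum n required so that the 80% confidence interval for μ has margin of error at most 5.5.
n ≥ 2

For margin E ≤ 5.5:
n ≥ (z* · σ / E)²
n ≥ (1.282 · 5.2 / 5.5)²
n ≥ 1.47

Minimum n = 2 (rounding up)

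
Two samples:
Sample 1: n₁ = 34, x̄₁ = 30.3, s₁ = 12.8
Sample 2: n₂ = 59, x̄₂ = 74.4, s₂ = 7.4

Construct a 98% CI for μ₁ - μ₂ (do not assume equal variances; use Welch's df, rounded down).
(-49.88, -38.32)

Difference: x̄₁ - x̄₂ = -44.10
SE = √(s₁²/n₁ + s₂²/n₂) = √(12.8²/34 + 7.4²/59) = 2.3973
df = 45.97 → 45 (Welch–Satterthwaite, rounded down)
t* = 2.412

CI: -44.10 ± 2.412 · 2.3973 = -44.10 ± 5.78 = (-49.88, -38.32)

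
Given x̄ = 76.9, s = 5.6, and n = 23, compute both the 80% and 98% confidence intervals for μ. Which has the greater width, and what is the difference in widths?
98% CI is wider by 2.77

df = 22
80% CI: t* = 1.321, (75.36, 78.44), width = 2 · t* · s/√n = 3.09
98% CI: t* = 2.508, (73.97, 79.83), width = 2 · t* · s/√n = 5.86

The 98% CI is wider by 5.86 - 3.09 = 2.77.
Higher confidence requires a wider interval.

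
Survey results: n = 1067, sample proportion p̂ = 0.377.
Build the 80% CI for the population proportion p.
(0.358, 0.396)

Proportion CI:
SE = √(p̂(1-p̂)/n) = √(0.377 · 0.623 / 1067) = 0.01484

z* = 1.282
Margin = z* · SE = 1.282 · 0.01484 = 0.0190

CI: 0.377 ± 0.0190 = (0.358, 0.396)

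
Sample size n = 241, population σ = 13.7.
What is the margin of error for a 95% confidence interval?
Margin of error = 1.73

Margin of error = z* · σ/√n
= 1.960 · 13.7/√241
= 1.960 · 13.7/15.5242
= 1.73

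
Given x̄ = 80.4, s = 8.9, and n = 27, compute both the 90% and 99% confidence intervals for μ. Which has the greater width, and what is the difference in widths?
99% CI is wider by 3.68

df = 26
90% CI: t* = 1.706, (77.48, 83.32), width = 2 · t* · s/√n = 5.84
99% CI: t* = 2.779, (75.64, 85.16), width = 2 · t* · s/√n = 9.52

The 99% CI is wider by 9.52 - 5.84 = 3.68.
Higher confidence requires a wider interval.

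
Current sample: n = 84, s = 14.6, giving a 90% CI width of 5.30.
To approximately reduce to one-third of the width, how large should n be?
n ≈ 756

CI width ∝ 1/√n
To reduce width by factor 3, need √n to grow by 3 → need 3² = 9 times as many samples.

Current: n = 84, width = 5.30
New: n = 756, width ≈ 1.75

Width reduced by factor of 5.30/1.75 = 3.03.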